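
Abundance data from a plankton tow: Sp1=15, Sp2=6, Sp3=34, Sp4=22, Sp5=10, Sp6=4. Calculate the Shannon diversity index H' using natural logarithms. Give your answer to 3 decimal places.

Total N = 15+6+34+22+10+4 = 91, so the proportions are 0.16484, 0.06593, 0.37363, 0.24176, 0.10989, 0.04396 (working shown to 5 dp, full precision carried).
Each pᵢ ln pᵢ term: 0.16484×(-1.80281)=-0.29717, 0.06593×(-2.71910)=-0.17928, 0.37363×(-0.98450)=-0.36783, 0.24176×(-1.41982)=-0.34325, 0.10989×(-2.20827)=-0.24267, 0.04396×(-3.12457)=-0.13734.
Sum = -1.56755, so H' = 1.568.

1.568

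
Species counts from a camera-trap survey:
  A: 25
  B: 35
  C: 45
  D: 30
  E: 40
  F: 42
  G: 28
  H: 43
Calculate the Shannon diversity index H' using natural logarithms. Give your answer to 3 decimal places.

2.059

Total N = 25+35+45+30+40+42+28+43 = 288, so the proportions are 0.08681, 0.12153, 0.15625, 0.10417, 0.13889, 0.14583, 0.09722, 0.14931 (working shown to 5 dp, full precision carried).
Each pᵢ ln pᵢ term: 0.08681×(-2.44408)=-0.21216, 0.12153×(-2.10761)=-0.25613, 0.15625×(-1.85630)=-0.29005, 0.10417×(-2.26176)=-0.23560, 0.13889×(-1.97408)=-0.27418, 0.14583×(-1.92529)=-0.28077, 0.09722×(-2.33076)=-0.22660, 0.14931×(-1.90176)=-0.28394.
Sum = -2.05943, so H' = 2.059.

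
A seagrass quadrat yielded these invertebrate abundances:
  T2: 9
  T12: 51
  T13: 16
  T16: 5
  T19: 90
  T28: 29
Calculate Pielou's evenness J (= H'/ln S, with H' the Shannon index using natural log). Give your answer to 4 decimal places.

0.7934

Total N = 9+51+16+5+90+29 = 200, so the proportions are 0.045, 0.255, 0.08, 0.025, 0.45, 0.145 (working shown to 6 dp, full precision carried).
H' = −Σ pᵢ ln pᵢ = −((-0.139549) + (-0.348455) + (-0.202058) + (-0.092222) + (-0.359328) + (-0.279998)) = 1.421611.
With S = 6 species, ln S = 1.791759, so J = 1.421611/1.791759 = 0.793416, i.e. 0.7934 to 4 decimal places.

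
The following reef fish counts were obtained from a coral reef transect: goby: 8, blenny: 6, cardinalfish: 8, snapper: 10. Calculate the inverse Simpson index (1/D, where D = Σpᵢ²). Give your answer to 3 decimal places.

3.879

Total N = 8+6+8+10 = 32, so the proportions are 0.25, 0.1875, 0.25, 0.3125 (working shown to 7 dp, full precision carried).
D = 0.25² + 0.1875² + 0.25² + 0.3125² = 0.0625000 + 0.0351562 + 0.0625000 + 0.0976562 = 0.2578125.
So 1/D = 3.87879, i.e. 3.879 to 3 decimal places.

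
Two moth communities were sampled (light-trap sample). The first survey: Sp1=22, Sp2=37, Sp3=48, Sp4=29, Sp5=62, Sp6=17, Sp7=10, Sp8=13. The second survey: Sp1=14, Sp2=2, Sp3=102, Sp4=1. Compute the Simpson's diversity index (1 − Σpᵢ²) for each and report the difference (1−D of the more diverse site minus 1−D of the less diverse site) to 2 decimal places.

0.58

The first survey: N=238, proportions 0.09244, 0.15546, 0.20168, 0.12185, 0.2605, 0.07143, 0.04202, 0.05462, giving 1−D = 0.83405 (working shown to 5 dp, full precision carried).
The second survey: N=119, proportions 0.11765, 0.01681, 0.85714, 0.0084, giving 1−D = 0.25111.
Difference = |0.83405 − 0.25111| = 0.58294, i.e. 0.58 to 2 decimal places.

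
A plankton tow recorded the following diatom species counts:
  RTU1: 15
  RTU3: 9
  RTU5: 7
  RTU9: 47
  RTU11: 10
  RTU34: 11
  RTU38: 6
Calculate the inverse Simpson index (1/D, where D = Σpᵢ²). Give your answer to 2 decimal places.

Total N = 15+9+7+47+10+11+6 = 105, so the proportions are 0.142857, 0.085714, 0.066667, 0.447619, 0.095238, 0.104762, 0.057143 (working shown to 6 dp, full precision carried).
D = 0.142857² + 0.085714² + 0.066667² + 0.447619² + 0.095238² + 0.104762² + 0.057143² = 0.020408 + 0.007347 + 0.004444 + 0.200363 + 0.009070 + 0.010975 + 0.003265 = 0.255873.
So 1/D = 3.9082, i.e. 3.91 to 2 decimal places.

3.91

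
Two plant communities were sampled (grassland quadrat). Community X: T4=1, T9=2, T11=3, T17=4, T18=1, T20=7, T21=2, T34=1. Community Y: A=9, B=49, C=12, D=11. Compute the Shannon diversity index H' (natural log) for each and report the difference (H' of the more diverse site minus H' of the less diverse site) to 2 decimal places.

0.74

Community X: N=21, proportions 0.04762, 0.09524, 0.14286, 0.19048, 0.04762, 0.33333, 0.09524, 0.04762, giving H' = 1.84286 (working shown to 5 dp, full precision carried).
Community Y: N=81, proportions 0.11111, 0.60494, 0.14815, 0.1358, giving H' = 1.10223.
Difference = |1.84286 − 1.10223| = 0.74063, i.e. 0.74 to 2 decimal places.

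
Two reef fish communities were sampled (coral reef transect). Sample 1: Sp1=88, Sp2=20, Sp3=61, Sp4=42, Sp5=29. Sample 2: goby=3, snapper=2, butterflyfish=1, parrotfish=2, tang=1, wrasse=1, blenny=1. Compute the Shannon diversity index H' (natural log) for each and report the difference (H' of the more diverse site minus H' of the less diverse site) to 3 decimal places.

Sample 1: N=240, proportions 0.36667, 0.08333, 0.25417, 0.175, 0.12083, giving H' = 1.48348 (working shown to 5 dp, full precision carried).
Sample 2: N=11, proportions 0.27273, 0.18182, 0.09091, 0.18182, 0.09091, 0.09091, 0.09091, giving H' = 1.84622.
Difference = |1.48348 − 1.84622| = 0.36274, i.e. 0.363 to 3 decimal places.

0.363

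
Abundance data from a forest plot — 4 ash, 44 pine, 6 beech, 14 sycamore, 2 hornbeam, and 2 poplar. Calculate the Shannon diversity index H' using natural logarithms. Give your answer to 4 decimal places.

1.1861

Total N = 4+44+6+14+2+2 = 72, so the proportions are 0.055556, 0.611111, 0.083333, 0.194444, 0.027778, 0.027778 (working shown to 6 dp, full precision carried).
Each pᵢ ln pᵢ term: 0.055556×(-2.890372)=-0.160576, 0.611111×(-0.492476)=-0.300958, 0.083333×(-2.484907)=-0.207076, 0.194444×(-1.637609)=-0.318424, 0.027778×(-3.583519)=-0.099542, 0.027778×(-3.583519)=-0.099542.
Sum = -1.186118, so H' = 1.1861.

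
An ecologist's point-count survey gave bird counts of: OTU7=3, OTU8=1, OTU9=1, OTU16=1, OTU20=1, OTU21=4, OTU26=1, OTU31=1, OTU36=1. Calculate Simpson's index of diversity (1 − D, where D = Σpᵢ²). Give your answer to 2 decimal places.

Total N = 3+1+1+1+1+4+1+1+1 = 14, so the proportions are 0.2143, 0.0714, 0.0714, 0.0714, 0.0714, 0.2857, 0.0714, 0.0714, 0.0714 (working shown to 4 dp, full precision carried).
D = 0.2143² + 0.0714² + 0.0714² + 0.0714² + 0.0714² + 0.2857² + 0.0714² + 0.0714² + 0.0714² = 0.0459 + 0.0051 + 0.0051 + 0.0051 + 0.0051 + 0.0816 + 0.0051 + 0.0051 + 0.0051 = 0.1633.
So 1 − D = 0.8367, i.e. 0.84 to 2 decimal places.

0.84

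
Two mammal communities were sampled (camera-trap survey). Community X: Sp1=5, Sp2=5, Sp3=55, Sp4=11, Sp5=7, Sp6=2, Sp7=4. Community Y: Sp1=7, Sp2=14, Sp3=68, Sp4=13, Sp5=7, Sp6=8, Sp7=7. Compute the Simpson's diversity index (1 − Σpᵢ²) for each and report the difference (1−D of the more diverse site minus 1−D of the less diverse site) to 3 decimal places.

0.074

Community X: N=89, proportions 0.05618, 0.05618, 0.61798, 0.1236, 0.07865, 0.02247, 0.04494, giving 1−D = 0.58780 (working shown to 5 dp, full precision carried).
Community Y: N=124, proportions 0.05645, 0.1129, 0.54839, 0.10484, 0.05645, 0.06452, 0.05645, giving 1−D = 0.66181.
Difference = |0.58780 − 0.66181| = 0.07401, i.e. 0.074 to 3 decimal places.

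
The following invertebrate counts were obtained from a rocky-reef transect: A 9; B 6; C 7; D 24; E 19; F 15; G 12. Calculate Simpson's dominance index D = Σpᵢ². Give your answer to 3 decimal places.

Total N = 9+6+7+24+19+15+12 = 92, so the proportions are 0.09783, 0.06522, 0.07609, 0.26087, 0.20652, 0.16304, 0.13043 (working shown to 5 dp, full precision carried).
D = 0.09783² + 0.06522² + 0.07609² + 0.26087² + 0.20652² + 0.16304² + 0.13043² = 0.00957 + 0.00425 + 0.00579 + 0.06805 + 0.04265 + 0.02658 + 0.01701 = 0.17391.
To 3 decimal places, D = 0.174.

0.174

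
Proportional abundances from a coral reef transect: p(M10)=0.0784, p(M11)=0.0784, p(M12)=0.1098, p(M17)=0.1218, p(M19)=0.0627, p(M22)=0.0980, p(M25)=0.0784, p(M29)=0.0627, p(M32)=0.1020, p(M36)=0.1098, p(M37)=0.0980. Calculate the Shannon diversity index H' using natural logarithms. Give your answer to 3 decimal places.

Each pᵢ ln pᵢ term (working shown to 5 dp, full precision carried): 0.0784×(-2.54593)=-0.19960, 0.0784×(-2.54593)=-0.19960, 0.1098×(-2.20909)=-0.24256, 0.1218×(-2.10537)=-0.25643, 0.0627×(-2.76939)=-0.17364, 0.098×(-2.32279)=-0.22763, 0.0784×(-2.54593)=-0.19960, 0.0627×(-2.76939)=-0.17364, 0.102×(-2.28278)=-0.23284, 0.1098×(-2.20909)=-0.24256, 0.098×(-2.32279)=-0.22763.
Sum = -2.37575, so H' = 2.376.

2.376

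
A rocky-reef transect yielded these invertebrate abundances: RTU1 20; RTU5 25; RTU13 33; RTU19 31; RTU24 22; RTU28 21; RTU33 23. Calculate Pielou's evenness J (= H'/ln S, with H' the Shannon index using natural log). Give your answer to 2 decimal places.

0.99

Total N = 20+25+33+31+22+21+23 = 175, so the proportions are 0.1143, 0.1429, 0.1886, 0.1771, 0.1257, 0.12, 0.1314 (working shown to 4 dp, full precision carried).
H' = −Σ pᵢ ln pᵢ = −((-0.2479) + (-0.2780) + (-0.3146) + (-0.3066) + (-0.2607) + (-0.2544) + (-0.2667)) = 1.9289.
With S = 7 species, ln S = 1.9459, so J = 1.9289/1.9459 = 0.9913, i.e. 0.99 to 2 decimal places.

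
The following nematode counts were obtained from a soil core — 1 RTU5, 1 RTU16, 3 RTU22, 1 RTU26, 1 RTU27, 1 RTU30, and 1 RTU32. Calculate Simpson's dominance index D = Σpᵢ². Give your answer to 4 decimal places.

0.1852

Total N = 1+1+3+1+1+1+1 = 9, so the proportions are 0.111111, 0.111111, 0.333333, 0.111111, 0.111111, 0.111111, 0.111111 (working shown to 6 dp, full precision carried).
D = 0.111111² + 0.111111² + 0.333333² + 0.111111² + 0.111111² + 0.111111² + 0.111111² = 0.012346 + 0.012346 + 0.111111 + 0.012346 + 0.012346 + 0.012346 + 0.012346 = 0.185185.
To 4 decimal places, D = 0.1852.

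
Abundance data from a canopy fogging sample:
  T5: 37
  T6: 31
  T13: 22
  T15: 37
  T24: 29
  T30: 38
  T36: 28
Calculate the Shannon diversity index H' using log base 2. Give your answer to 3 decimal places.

2.785

Total N = 37+31+22+37+29+38+28 = 222, so the proportions are 0.16667, 0.13964, 0.0991, 0.16667, 0.13063, 0.17117, 0.12613 (working shown to 5 dp, full precision carried).
Each pᵢ log₂ pᵢ term: 0.16667×(-2.58496)=-0.43083, 0.13964×(-2.84022)=-0.39661, 0.0991×(-3.33498)=-0.33049, 0.16667×(-2.58496)=-0.43083, 0.13063×(-2.93643)=-0.38359, 0.17117×(-2.54649)=-0.43589, 0.12613×(-2.98706)=-0.37675.
Sum = -2.78498, so H' = 2.785.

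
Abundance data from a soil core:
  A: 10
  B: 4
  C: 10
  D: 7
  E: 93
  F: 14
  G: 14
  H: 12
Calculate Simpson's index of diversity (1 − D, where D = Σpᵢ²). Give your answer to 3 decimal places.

Total N = 10+4+10+7+93+14+14+12 = 164, so the proportions are 0.06098, 0.02439, 0.06098, 0.04268, 0.56707, 0.08537, 0.08537, 0.07317 (working shown to 5 dp, full precision carried).
D = 0.06098² + 0.02439² + 0.06098² + 0.04268² + 0.56707² + 0.08537² + 0.08537² + 0.07317² = 0.00372 + 0.00059 + 0.00372 + 0.00182 + 0.32157 + 0.00729 + 0.00729 + 0.00535 = 0.35135.
So 1 − D = 0.64865, i.e. 0.649 to 3 decimal places.

0.649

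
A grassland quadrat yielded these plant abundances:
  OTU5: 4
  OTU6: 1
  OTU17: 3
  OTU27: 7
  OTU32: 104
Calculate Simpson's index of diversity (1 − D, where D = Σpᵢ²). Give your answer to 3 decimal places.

Total N = 4+1+3+7+104 = 119, so the proportions are 0.03361, 0.0084, 0.02521, 0.05882, 0.87395 (working shown to 5 dp, full precision carried).
D = 0.03361² + 0.0084² + 0.02521² + 0.05882² + 0.87395² = 0.00113 + 0.00007 + 0.00064 + 0.00346 + 0.76379 = 0.76908.
So 1 − D = 0.23092, i.e. 0.231 to 3 decimal places.

0.231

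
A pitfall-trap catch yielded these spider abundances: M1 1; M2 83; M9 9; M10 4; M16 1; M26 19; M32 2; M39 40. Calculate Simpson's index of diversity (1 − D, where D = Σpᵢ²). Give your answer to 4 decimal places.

Total N = 1+83+9+4+1+19+2+40 = 159, so the proportions are 0.006289, 0.522013, 0.056604, 0.025157, 0.006289, 0.119497, 0.012579, 0.251572 (working shown to 6 dp, full precision carried).
D = 0.006289² + 0.522013² + 0.056604² + 0.025157² + 0.006289² + 0.119497² + 0.012579² + 0.251572² = 0.000040 + 0.272497 + 0.003204 + 0.000633 + 0.000040 + 0.014279 + 0.000158 + 0.063289 = 0.354139.
So 1 − D = 0.645861, i.e. 0.6459 to 4 decimal places.

0.6459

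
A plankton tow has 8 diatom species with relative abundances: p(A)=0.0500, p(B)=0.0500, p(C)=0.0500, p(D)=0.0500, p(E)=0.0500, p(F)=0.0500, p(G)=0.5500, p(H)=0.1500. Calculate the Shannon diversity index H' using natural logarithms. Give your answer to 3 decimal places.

Each pᵢ ln pᵢ term (working shown to 5 dp, full precision carried): 0.05×(-2.99573)=-0.14979, 0.05×(-2.99573)=-0.14979, 0.05×(-2.99573)=-0.14979, 0.05×(-2.99573)=-0.14979, 0.05×(-2.99573)=-0.14979, 0.05×(-2.99573)=-0.14979, 0.55×(-0.59784)=-0.32881, 0.15×(-1.89712)=-0.28457.
Sum = -1.51210, so H' = 1.512.

1.512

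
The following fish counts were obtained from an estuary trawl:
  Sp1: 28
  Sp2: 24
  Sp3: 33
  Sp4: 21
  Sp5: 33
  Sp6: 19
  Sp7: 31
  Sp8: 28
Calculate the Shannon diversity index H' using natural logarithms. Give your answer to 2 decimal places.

2.06

Total N = 28+24+33+21+33+19+31+28 = 217, so the proportions are 0.129, 0.1106, 0.1521, 0.0968, 0.1521, 0.0876, 0.1429, 0.129 (working shown to 4 dp, full precision carried).
Each pᵢ ln pᵢ term: 0.129×(-2.0477)=-0.2642, 0.1106×(-2.2018)=-0.2435, 0.1521×(-1.8834)=-0.2864, 0.0968×(-2.3354)=-0.2260, 0.1521×(-1.8834)=-0.2864, 0.0876×(-2.4355)=-0.2132, 0.1429×(-1.9459)=-0.2780, 0.129×(-2.0477)=-0.2642.
Sum = -2.0620, so H' = 2.06.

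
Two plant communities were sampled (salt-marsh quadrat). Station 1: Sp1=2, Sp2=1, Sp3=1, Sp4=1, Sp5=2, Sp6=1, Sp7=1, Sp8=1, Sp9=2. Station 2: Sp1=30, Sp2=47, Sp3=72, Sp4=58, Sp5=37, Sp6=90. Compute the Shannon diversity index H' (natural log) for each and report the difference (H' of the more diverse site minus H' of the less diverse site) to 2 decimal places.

Station 1: N=12, proportions 0.1667, 0.0833, 0.0833, 0.0833, 0.1667, 0.0833, 0.0833, 0.0833, 0.1667, giving H' = 2.1383 (working shown to 4 dp, full precision carried).
Station 2: N=334, proportions 0.0898, 0.1407, 0.2156, 0.1737, 0.1108, 0.2695, giving H' = 1.7243.
Difference = |2.1383 − 1.7243| = 0.4140, i.e. 0.41 to 2 decimal places.

0.41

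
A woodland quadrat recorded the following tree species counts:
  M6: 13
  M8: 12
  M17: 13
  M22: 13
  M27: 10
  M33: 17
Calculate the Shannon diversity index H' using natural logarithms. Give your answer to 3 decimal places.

Total N = 13+12+13+13+10+17 = 78, so the proportions are 0.16667, 0.15385, 0.16667, 0.16667, 0.12821, 0.21795 (working shown to 5 dp, full precision carried).
Each pᵢ ln pᵢ term: 0.16667×(-1.79176)=-0.29863, 0.15385×(-1.87180)=-0.28797, 0.16667×(-1.79176)=-0.29863, 0.16667×(-1.79176)=-0.29863, 0.12821×(-2.05412)=-0.26335, 0.21795×(-1.52350)=-0.33204.
Sum = -1.77924, so H' = 1.779.

1.779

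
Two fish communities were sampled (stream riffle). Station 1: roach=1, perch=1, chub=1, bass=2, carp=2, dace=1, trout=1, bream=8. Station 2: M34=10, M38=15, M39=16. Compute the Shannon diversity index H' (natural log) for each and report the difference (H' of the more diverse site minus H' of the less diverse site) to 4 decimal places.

0.6123

Station 1: N=17, proportions 0.058824, 0.058824, 0.058824, 0.117647, 0.117647, 0.058824, 0.058824, 0.470588, giving H' = 1.691559 (working shown to 6 dp, full precision carried).
Station 2: N=41, proportions 0.243902, 0.365854, 0.390244, giving H' = 1.079230.
Difference = |1.691559 − 1.079230| = 0.612329, i.e. 0.6123 to 4 decimal places.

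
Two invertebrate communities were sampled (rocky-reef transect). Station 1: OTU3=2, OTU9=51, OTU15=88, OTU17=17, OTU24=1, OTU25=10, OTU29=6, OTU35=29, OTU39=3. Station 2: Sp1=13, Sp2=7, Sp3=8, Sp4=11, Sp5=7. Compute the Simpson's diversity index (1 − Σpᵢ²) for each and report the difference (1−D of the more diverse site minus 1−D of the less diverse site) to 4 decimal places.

0.0577

Station 1: N=207, proportions 0.009662, 0.246377, 0.425121, 0.082126, 0.004831, 0.048309, 0.028986, 0.140097, 0.014493, giving 1−D = 0.728698 (working shown to 6 dp, full precision carried).
Station 2: N=46, proportions 0.282609, 0.152174, 0.173913, 0.23913, 0.152174, giving 1−D = 0.786389.
Difference = |0.728698 − 0.786389| = 0.057691, i.e. 0.0577 to 4 decimal places.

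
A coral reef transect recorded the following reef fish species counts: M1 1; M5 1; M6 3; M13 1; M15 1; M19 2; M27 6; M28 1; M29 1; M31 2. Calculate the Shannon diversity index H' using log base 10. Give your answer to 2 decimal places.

Total N = 1+1+3+1+1+2+6+1+1+2 = 19, so the proportions are 0.0526, 0.0526, 0.1579, 0.0526, 0.0526, 0.1053, 0.3158, 0.0526, 0.0526, 0.1053 (working shown to 4 dp, full precision carried).
Each pᵢ log₁₀ pᵢ term: 0.0526×(-1.2788)=-0.0673, 0.0526×(-1.2788)=-0.0673, 0.1579×(-0.8016)=-0.1266, 0.0526×(-1.2788)=-0.0673, 0.0526×(-1.2788)=-0.0673, 0.1053×(-0.9777)=-0.1029, 0.3158×(-0.5006)=-0.1581, 0.0526×(-1.2788)=-0.0673, 0.0526×(-1.2788)=-0.0673, 0.1053×(-0.9777)=-0.1029.
Sum = -0.8943, so H' = 0.89.

0.89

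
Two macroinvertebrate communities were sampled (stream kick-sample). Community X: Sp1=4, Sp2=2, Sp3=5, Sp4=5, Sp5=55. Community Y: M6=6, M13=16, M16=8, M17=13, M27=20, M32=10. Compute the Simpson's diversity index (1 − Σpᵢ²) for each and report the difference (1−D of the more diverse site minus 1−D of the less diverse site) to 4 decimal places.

Community X: N=71, proportions 0.056338, 0.028169, 0.0704225, 0.0704225, 0.7746479, giving 1−D = 0.3860345 (working shown to 7 dp, full precision carried).
Community Y: N=73, proportions 0.0821918, 0.2191781, 0.109589, 0.1780822, 0.2739726, 0.1369863, giving 1−D = 0.8076562.
Difference = |0.3860345 − 0.8076562| = 0.4216217, i.e. 0.4216 to 4 decimal places.

0.4216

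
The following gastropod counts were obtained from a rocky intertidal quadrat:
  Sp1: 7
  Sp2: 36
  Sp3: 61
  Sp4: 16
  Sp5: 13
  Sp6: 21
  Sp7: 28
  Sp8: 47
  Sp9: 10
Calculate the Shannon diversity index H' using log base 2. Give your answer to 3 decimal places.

2.877

Total N = 7+36+61+16+13+21+28+47+10 = 239, so the proportions are 0.02929, 0.15063, 0.25523, 0.06695, 0.05439, 0.08787, 0.11715, 0.19665, 0.04184 (working shown to 5 dp, full precision carried).
Each pᵢ log₂ pᵢ term: 0.02929×(-5.09351)=-0.14918, 0.15063×(-2.73094)=-0.41136, 0.25523×(-1.97013)=-0.50284, 0.06695×(-3.90087)=-0.26115, 0.05439×(-4.20043)=-0.22848, 0.08787×(-3.50855)=-0.30828, 0.11715×(-3.09351)=-0.36242, 0.19665×(-2.34628)=-0.46140, 0.04184×(-4.57894)=-0.19159.
Sum = -2.87669, so H' = 2.877.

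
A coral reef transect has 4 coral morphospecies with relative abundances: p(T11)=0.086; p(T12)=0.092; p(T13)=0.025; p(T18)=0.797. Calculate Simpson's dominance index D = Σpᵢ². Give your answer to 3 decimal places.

0.652

D = 0.086² + 0.092² + 0.025² + 0.797² = 0.00740 + 0.00846 + 0.00063 + 0.63521 = 0.65169 (working shown to 5 dp, full precision carried).
To 3 decimal places, D = 0.652.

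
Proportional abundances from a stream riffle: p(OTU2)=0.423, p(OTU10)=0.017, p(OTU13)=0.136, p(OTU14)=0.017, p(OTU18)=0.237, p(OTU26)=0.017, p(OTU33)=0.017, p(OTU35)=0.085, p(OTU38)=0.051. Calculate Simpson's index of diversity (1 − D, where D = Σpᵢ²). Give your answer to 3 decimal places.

0.735

D = 0.423² + 0.017² + 0.136² + 0.017² + 0.237² + 0.017² + 0.017² + 0.085² + 0.051² = 0.17893 + 0.00029 + 0.01850 + 0.00029 + 0.05617 + 0.00029 + 0.00029 + 0.00723 + 0.00260 = 0.26458 (working shown to 5 dp, full precision carried).
So 1 − D = 0.73542, i.e. 0.735 to 3 decimal places.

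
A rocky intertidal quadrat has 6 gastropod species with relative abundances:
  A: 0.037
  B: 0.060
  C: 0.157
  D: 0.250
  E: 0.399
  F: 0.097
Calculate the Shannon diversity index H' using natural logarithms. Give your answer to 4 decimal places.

Each pᵢ ln pᵢ term (working shown to 6 dp, full precision carried): 0.037×(-3.296837)=-0.121983, 0.06×(-2.813411)=-0.168805, 0.157×(-1.851509)=-0.290687, 0.25×(-1.386294)=-0.346574, 0.399×(-0.918794)=-0.366599, 0.097×(-2.333044)=-0.226305.
Sum = -1.520952, so H' = 1.5210.

1.5210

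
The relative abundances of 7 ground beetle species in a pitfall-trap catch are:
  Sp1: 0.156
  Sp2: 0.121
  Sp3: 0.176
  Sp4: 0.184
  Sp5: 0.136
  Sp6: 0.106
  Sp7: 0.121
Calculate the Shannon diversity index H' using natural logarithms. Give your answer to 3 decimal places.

Each pᵢ ln pᵢ term (working shown to 5 dp, full precision carried): 0.156×(-1.85790)=-0.28983, 0.121×(-2.11196)=-0.25555, 0.176×(-1.73727)=-0.30576, 0.184×(-1.69282)=-0.31148, 0.136×(-1.99510)=-0.27133, 0.106×(-2.24432)=-0.23790, 0.121×(-2.11196)=-0.25555.
Sum = -1.92740, so H' = 1.927.

1.927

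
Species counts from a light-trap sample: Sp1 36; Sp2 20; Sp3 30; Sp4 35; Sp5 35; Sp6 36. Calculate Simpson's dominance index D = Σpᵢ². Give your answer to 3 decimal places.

0.172

Total N = 36+20+30+35+35+36 = 192, so the proportions are 0.1875, 0.10417, 0.15625, 0.18229, 0.18229, 0.1875 (working shown to 5 dp, full precision carried).
D = 0.1875² + 0.10417² + 0.15625² + 0.18229² + 0.18229² + 0.1875² = 0.03516 + 0.01085 + 0.02441 + 0.03323 + 0.03323 + 0.03516 = 0.17204.
To 3 decimal places, D = 0.172.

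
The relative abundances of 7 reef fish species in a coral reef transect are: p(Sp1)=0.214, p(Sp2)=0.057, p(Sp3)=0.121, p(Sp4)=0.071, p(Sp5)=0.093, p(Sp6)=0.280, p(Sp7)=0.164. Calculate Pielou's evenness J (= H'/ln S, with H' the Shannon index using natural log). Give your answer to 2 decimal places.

0.93

H' = −Σ pᵢ ln pᵢ = −((-0.3299) + (-0.1633) + (-0.2555) + (-0.1878) + (-0.2209) + (-0.3564) + (-0.2965)) = 1.8104 (working shown to 4 dp, full precision carried).
With S = 7 species, ln S = 1.9459, so J = 1.8104/1.9459 = 0.9304, i.e. 0.93 to 2 decimal places.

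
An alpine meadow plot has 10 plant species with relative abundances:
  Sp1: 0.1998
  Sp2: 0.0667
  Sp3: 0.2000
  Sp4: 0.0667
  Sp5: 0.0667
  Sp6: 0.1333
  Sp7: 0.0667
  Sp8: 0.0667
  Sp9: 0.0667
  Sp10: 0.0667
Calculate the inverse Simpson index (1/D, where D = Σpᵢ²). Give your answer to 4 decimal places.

7.7621

D = 0.1998² + 0.0667² + 0.2² + 0.0667² + 0.0667² + 0.1333² + 0.0667² + 0.0667² + 0.0667² + 0.0667² = 0.03992004 + 0.00444889 + 0.04000000 + 0.00444889 + 0.00444889 + 0.01776889 + 0.00444889 + 0.00444889 + 0.00444889 + 0.00444889 = 0.12883116 (working shown to 8 dp, full precision carried).
So 1/D = 7.762097, i.e. 7.7621 to 4 decimal places.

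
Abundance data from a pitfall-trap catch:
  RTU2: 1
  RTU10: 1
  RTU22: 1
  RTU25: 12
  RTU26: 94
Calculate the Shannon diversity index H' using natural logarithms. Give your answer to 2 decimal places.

Total N = 1+1+1+12+94 = 109, so the proportions are 0.0092, 0.0092, 0.0092, 0.1101, 0.8624 (working shown to 4 dp, full precision carried).
Each pᵢ ln pᵢ term: 0.0092×(-4.6913)=-0.0430, 0.0092×(-4.6913)=-0.0430, 0.0092×(-4.6913)=-0.0430, 0.1101×(-2.2064)=-0.2429, 0.8624×(-0.1481)=-0.1277.
Sum = -0.4997, so H' = 0.50.

0.50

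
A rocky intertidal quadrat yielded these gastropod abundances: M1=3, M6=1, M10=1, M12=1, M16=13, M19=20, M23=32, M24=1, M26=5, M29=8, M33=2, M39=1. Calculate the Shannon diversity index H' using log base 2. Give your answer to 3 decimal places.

2.631

Total N = 3+1+1+1+13+20+32+1+5+8+2+1 = 88, so the proportions are 0.03409, 0.01136, 0.01136, 0.01136, 0.14773, 0.22727, 0.36364, 0.01136, 0.05682, 0.09091, 0.02273, 0.01136 (working shown to 5 dp, full precision carried).
Each pᵢ log₂ pᵢ term: 0.03409×(-4.87447)=-0.16618, 0.01136×(-6.45943)=-0.07340, 0.01136×(-6.45943)=-0.07340, 0.01136×(-6.45943)=-0.07340, 0.14773×(-2.75899)=-0.40758, 0.22727×(-2.13750)=-0.48580, 0.36364×(-1.45943)=-0.53070, 0.01136×(-6.45943)=-0.07340, 0.05682×(-4.13750)=-0.23509, 0.09091×(-3.45943)=-0.31449, 0.02273×(-5.45943)=-0.12408, 0.01136×(-6.45943)=-0.07340.
Sum = -2.63092, so H' = 2.631.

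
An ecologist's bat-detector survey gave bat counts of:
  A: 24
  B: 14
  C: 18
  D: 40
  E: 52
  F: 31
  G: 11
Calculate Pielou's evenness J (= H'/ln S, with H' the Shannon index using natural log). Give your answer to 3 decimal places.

0.935

Total N = 24+14+18+40+52+31+11 = 190, so the proportions are 0.12632, 0.07368, 0.09474, 0.21053, 0.27368, 0.16316, 0.05789 (working shown to 5 dp, full precision carried).
H' = −Σ pᵢ ln pᵢ = −((-0.26134) + (-0.19217) + (-0.22326) + (-0.32803) + (-0.35463) + (-0.29581) + (-0.16495)) = 1.82020.
With S = 7 species, ln S = 1.94591, so J = 1.82020/1.94591 = 0.93540, i.e. 0.935 to 3 decimal places.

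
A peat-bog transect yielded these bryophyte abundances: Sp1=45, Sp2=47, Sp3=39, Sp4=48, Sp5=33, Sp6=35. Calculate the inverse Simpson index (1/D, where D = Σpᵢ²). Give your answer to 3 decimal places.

5.882

Total N = 45+47+39+48+33+35 = 247, so the proportions are 0.1821862, 0.1902834, 0.1578947, 0.194332, 0.1336032, 0.1417004 (working shown to 7 dp, full precision carried).
D = 0.1821862² + 0.1902834² + 0.1578947² + 0.194332² + 0.1336032² + 0.1417004² = 0.0331918 + 0.0362078 + 0.0249307 + 0.0377649 + 0.0178498 + 0.0200790 = 0.1700241.
So 1/D = 5.88152, i.e. 5.882 to 3 decimal places.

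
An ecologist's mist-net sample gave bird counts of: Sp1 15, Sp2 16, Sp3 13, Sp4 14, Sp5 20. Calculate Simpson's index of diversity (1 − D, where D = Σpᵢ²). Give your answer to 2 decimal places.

Total N = 15+16+13+14+20 = 78, so the proportions are 0.1923, 0.2051, 0.1667, 0.1795, 0.2564 (working shown to 4 dp, full precision carried).
D = 0.1923² + 0.2051² + 0.1667² + 0.1795² + 0.2564² = 0.0370 + 0.0421 + 0.0278 + 0.0322 + 0.0657 = 0.2048.
So 1 − D = 0.7952, i.e. 0.80 to 2 decimal places.

0.80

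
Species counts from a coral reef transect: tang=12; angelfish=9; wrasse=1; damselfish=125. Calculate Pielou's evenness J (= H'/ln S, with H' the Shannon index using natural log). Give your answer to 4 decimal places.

Total N = 12+9+1+125 = 147, so the proportions are 0.081633, 0.061224, 0.006803, 0.85034 (working shown to 6 dp, full precision carried).
H' = −Σ pᵢ ln pᵢ = −((-0.204533) + (-0.171013) + (-0.033949) + (-0.137856)) = 0.547350.
With S = 4 species, ln S = 1.386294, so J = 0.547350/1.386294 = 0.394830, i.e. 0.3948 to 4 decimal places.

0.3948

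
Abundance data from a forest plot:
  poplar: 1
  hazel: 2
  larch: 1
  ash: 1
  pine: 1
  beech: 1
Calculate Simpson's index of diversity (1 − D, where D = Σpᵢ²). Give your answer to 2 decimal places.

Total N = 1+2+1+1+1+1 = 7, so the proportions are 0.1429, 0.2857, 0.1429, 0.1429, 0.1429, 0.1429 (working shown to 4 dp, full precision carried).
D = 0.1429² + 0.2857² + 0.1429² + 0.1429² + 0.1429² + 0.1429² = 0.0204 + 0.0816 + 0.0204 + 0.0204 + 0.0204 + 0.0204 = 0.1837.
So 1 − D = 0.8163, i.e. 0.82 to 2 decimal places.

0.82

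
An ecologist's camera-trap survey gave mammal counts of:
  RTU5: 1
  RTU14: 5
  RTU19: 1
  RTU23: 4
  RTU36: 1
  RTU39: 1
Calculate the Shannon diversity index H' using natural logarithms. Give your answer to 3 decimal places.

1.519

Total N = 1+5+1+4+1+1 = 13, so the proportions are 0.07692, 0.38462, 0.07692, 0.30769, 0.07692, 0.07692 (working shown to 5 dp, full precision carried).
Each pᵢ ln pᵢ term: 0.07692×(-2.56495)=-0.19730, 0.38462×(-0.95551)=-0.36750, 0.07692×(-2.56495)=-0.19730, 0.30769×(-1.17865)=-0.36266, 0.07692×(-2.56495)=-0.19730, 0.07692×(-2.56495)=-0.19730.
Sum = -1.51938, so H' = 1.519.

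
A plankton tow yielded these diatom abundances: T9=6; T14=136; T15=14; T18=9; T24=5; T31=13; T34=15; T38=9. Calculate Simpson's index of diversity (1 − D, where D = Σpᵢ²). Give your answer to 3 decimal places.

Total N = 6+136+14+9+5+13+15+9 = 207, so the proportions are 0.02899, 0.657, 0.06763, 0.04348, 0.02415, 0.0628, 0.07246, 0.04348 (working shown to 5 dp, full precision carried).
D = 0.02899² + 0.657² + 0.06763² + 0.04348² + 0.02415² + 0.0628² + 0.07246² + 0.04348² = 0.00084 + 0.43166 + 0.00457 + 0.00189 + 0.00058 + 0.00394 + 0.00525 + 0.00189 = 0.45063.
So 1 − D = 0.54937, i.e. 0.549 to 3 decimal places.

0.549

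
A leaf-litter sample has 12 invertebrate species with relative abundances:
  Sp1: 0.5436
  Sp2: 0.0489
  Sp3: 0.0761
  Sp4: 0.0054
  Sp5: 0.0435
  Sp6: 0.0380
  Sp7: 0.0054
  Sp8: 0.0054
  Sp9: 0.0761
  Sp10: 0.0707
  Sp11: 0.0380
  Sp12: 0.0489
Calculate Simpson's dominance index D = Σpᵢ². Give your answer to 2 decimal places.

0.32

D = 0.5436² + 0.0489² + 0.0761² + 0.0054² + 0.0435² + 0.038² + 0.0054² + 0.0054² + 0.0761² + 0.0707² + 0.038² + 0.0489² = 0.2955 + 0.0024 + 0.0058 + 0.0000 + 0.0019 + 0.0014 + 0.0000 + 0.0000 + 0.0058 + 0.0050 + 0.0014 + 0.0024 = 0.3217 (working shown to 4 dp, full precision carried).
To 2 decimal places, D = 0.32.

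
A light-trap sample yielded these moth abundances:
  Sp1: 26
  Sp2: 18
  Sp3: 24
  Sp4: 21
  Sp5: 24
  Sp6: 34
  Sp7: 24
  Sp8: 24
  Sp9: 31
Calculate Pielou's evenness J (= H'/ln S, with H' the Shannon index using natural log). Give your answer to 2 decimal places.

Total N = 26+18+24+21+24+34+24+24+31 = 226, so the proportions are 0.115, 0.0796, 0.1062, 0.0929, 0.1062, 0.1504, 0.1062, 0.1062, 0.1372 (working shown to 4 dp, full precision carried).
H' = −Σ pᵢ ln pᵢ = −((-0.2488) + (-0.2015) + (-0.2381) + (-0.2208) + (-0.2381) + (-0.2850) + (-0.2381) + (-0.2381) + (-0.2725)) = 2.1811.
With S = 9 species, ln S = 2.1972, so J = 2.1811/2.1972 = 0.9927, i.e. 0.99 to 2 decimal places.

0.99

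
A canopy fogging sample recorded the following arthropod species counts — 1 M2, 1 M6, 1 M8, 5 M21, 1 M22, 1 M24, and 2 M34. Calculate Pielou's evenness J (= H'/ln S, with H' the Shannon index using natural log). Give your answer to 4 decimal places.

0.8730

Total N = 1+1+1+5+1+1+2 = 12, so the proportions are 0.083333, 0.083333, 0.083333, 0.416667, 0.083333, 0.083333, 0.166667 (working shown to 6 dp, full precision carried).
H' = −Σ pᵢ ln pᵢ = −((-0.207076) + (-0.207076) + (-0.207076) + (-0.364779) + (-0.207076) + (-0.207076) + (-0.298627)) = 1.698783.
With S = 7 species, ln S = 1.945910, so J = 1.698783/1.945910 = 0.873002, i.e. 0.8730 to 4 decimal places.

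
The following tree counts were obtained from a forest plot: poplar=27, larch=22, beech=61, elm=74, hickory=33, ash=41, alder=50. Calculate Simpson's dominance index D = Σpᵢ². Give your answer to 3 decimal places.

0.165

Total N = 27+22+61+74+33+41+50 = 308, so the proportions are 0.08766, 0.07143, 0.19805, 0.24026, 0.10714, 0.13312, 0.16234 (working shown to 5 dp, full precision carried).
D = 0.08766² + 0.07143² + 0.19805² + 0.24026² + 0.10714² + 0.13312² + 0.16234² = 0.00768 + 0.00510 + 0.03922 + 0.05772 + 0.01148 + 0.01772 + 0.02635 = 0.16529.
To 3 decimal places, D = 0.165.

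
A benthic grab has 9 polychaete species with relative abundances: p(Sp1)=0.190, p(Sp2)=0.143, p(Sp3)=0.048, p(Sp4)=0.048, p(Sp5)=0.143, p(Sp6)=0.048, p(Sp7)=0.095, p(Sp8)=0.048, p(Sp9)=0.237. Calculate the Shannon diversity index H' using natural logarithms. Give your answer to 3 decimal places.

2.020

Each pᵢ ln pᵢ term (working shown to 5 dp, full precision carried): 0.19×(-1.66073)=-0.31554, 0.143×(-1.94491)=-0.27812, 0.048×(-3.03655)=-0.14575, 0.048×(-3.03655)=-0.14575, 0.143×(-1.94491)=-0.27812, 0.048×(-3.03655)=-0.14575, 0.095×(-2.35388)=-0.22362, 0.048×(-3.03655)=-0.14575, 0.237×(-1.43970)=-0.34121.
Sum = -2.01963, so H' = 2.020.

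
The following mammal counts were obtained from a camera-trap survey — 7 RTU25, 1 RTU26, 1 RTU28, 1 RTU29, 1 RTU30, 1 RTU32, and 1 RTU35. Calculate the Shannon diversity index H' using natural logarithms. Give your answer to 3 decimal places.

Total N = 7+1+1+1+1+1+1 = 13, so the proportions are 0.53846, 0.07692, 0.07692, 0.07692, 0.07692, 0.07692, 0.07692 (working shown to 5 dp, full precision carried).
Each pᵢ ln pᵢ term: 0.53846×(-0.61904)=-0.33333, 0.07692×(-2.56495)=-0.19730, 0.07692×(-2.56495)=-0.19730, 0.07692×(-2.56495)=-0.19730, 0.07692×(-2.56495)=-0.19730, 0.07692×(-2.56495)=-0.19730, 0.07692×(-2.56495)=-0.19730.
Sum = -1.51715, so H' = 1.517.

1.517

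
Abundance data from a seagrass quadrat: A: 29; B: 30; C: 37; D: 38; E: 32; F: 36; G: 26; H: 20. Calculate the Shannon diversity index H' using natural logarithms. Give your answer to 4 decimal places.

2.0616

Total N = 29+30+37+38+32+36+26+20 = 248, so the proportions are 0.116935, 0.120968, 0.149194, 0.153226, 0.129032, 0.145161, 0.104839, 0.080645 (working shown to 6 dp, full precision carried).
Each pᵢ ln pᵢ term: 0.116935×(-2.146133)=-0.250959, 0.120968×(-2.112231)=-0.255512, 0.149194×(-1.902511)=-0.283842, 0.153226×(-1.875843)=-0.287427, 0.129032×(-2.047693)=-0.264218, 0.145161×(-1.929910)=-0.280148, 0.104839×(-2.255332)=-0.236446, 0.080645×(-2.517696)=-0.203040.
Sum = -2.061594, so H' = 2.0616.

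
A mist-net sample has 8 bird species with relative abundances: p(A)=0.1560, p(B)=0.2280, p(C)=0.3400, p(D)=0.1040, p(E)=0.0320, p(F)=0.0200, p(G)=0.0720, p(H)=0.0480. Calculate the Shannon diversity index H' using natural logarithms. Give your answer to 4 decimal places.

Each pᵢ ln pᵢ term (working shown to 6 dp, full precision carried): 0.156×(-1.857899)=-0.289832, 0.228×(-1.478410)=-0.337077, 0.34×(-1.078810)=-0.366795, 0.104×(-2.263364)=-0.235390, 0.032×(-3.442019)=-0.110145, 0.02×(-3.912023)=-0.078240, 0.072×(-2.631089)=-0.189438, 0.048×(-3.036554)=-0.145755.
Sum = -1.752673, so H' = 1.7527.

1.7527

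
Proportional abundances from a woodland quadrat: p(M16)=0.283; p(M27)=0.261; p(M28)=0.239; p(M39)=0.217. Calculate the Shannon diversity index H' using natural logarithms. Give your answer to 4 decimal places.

1.3814

Each pᵢ ln pᵢ term (working shown to 6 dp, full precision carried): 0.283×(-1.262308)=-0.357233, 0.261×(-1.343235)=-0.350584, 0.239×(-1.431292)=-0.342079, 0.217×(-1.527858)=-0.331545.
Sum = -1.381441, so H' = 1.3814.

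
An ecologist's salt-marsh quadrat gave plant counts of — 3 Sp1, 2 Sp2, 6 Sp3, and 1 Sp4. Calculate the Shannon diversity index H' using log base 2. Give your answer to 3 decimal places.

Total N = 3+2+6+1 = 12, so the proportions are 0.25, 0.16667, 0.5, 0.08333 (working shown to 5 dp, full precision carried).
Each pᵢ log₂ pᵢ term: 0.25×(-2.00000)=-0.50000, 0.16667×(-2.58496)=-0.43083, 0.5×(-1.00000)=-0.50000, 0.08333×(-3.58496)=-0.29875.
Sum = -1.72957, so H' = 1.730.

1.730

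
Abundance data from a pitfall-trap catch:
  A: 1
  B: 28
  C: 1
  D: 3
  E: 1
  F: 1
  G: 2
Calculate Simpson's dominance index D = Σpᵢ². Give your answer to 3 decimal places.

0.585

Total N = 1+28+1+3+1+1+2 = 37, so the proportions are 0.02703, 0.75676, 0.02703, 0.08108, 0.02703, 0.02703, 0.05405 (working shown to 5 dp, full precision carried).
D = 0.02703² + 0.75676² + 0.02703² + 0.08108² + 0.02703² + 0.02703² + 0.05405² = 0.00073 + 0.57268 + 0.00073 + 0.00657 + 0.00073 + 0.00073 + 0.00292 = 0.58510.
To 3 decimal places, D = 0.585.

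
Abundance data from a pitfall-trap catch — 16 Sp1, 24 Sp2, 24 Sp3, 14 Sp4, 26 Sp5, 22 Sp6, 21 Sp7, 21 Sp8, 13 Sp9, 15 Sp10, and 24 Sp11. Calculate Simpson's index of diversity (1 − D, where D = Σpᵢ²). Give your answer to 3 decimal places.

0.905

Total N = 16+24+24+14+26+22+21+21+13+15+24 = 220, so the proportions are 0.07273, 0.10909, 0.10909, 0.06364, 0.11818, 0.1, 0.09545, 0.09545, 0.05909, 0.06818, 0.10909 (working shown to 5 dp, full precision carried).
D = 0.07273² + 0.10909² + 0.10909² + 0.06364² + 0.11818² + 0.1² + 0.09545² + 0.09545² + 0.05909² + 0.06818² + 0.10909² = 0.00529 + 0.01190 + 0.01190 + 0.00405 + 0.01397 + 0.01000 + 0.00911 + 0.00911 + 0.00349 + 0.00465 + 0.01190 = 0.09537.
So 1 − D = 0.90463, i.e. 0.905 to 3 decimal places.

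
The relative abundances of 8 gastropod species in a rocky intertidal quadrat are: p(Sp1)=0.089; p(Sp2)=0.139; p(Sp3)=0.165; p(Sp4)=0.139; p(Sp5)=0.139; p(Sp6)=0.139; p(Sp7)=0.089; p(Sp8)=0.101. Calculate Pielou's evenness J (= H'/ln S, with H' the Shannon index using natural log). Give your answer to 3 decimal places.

H' = −Σ pᵢ ln pᵢ = −((-0.21530) + (-0.27429) + (-0.29730) + (-0.27429) + (-0.27429) + (-0.27429) + (-0.21530) + (-0.23156)) = 2.05660 (working shown to 5 dp, full precision carried).
With S = 8 species, ln S = 2.07944, so J = 2.05660/2.07944 = 0.98902, i.e. 0.989 to 3 decimal places.

0.989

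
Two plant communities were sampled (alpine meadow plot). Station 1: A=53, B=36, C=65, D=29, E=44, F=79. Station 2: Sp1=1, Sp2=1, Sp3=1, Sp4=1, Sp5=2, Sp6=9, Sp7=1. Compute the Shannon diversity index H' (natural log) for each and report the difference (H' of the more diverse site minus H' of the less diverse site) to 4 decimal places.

0.2863

Station 1: N=306, proportions 0.1732026, 0.1176471, 0.2124183, 0.0947712, 0.1437908, 0.2581699, giving H' = 1.7362987 (working shown to 7 dp, full precision carried).
Station 2: N=16, proportions 0.0625, 0.0625, 0.0625, 0.0625, 0.125, 0.5625, 0.0625, giving H' = 1.4500065.
Difference = |1.7362987 − 1.4500065| = 0.2862922, i.e. 0.2863 to 4 decimal places.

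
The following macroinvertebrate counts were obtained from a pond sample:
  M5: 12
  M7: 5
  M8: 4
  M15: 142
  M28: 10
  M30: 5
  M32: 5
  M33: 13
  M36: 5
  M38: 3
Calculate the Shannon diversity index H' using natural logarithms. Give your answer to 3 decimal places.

Total N = 12+5+4+142+10+5+5+13+5+3 = 204, so the proportions are 0.05882, 0.02451, 0.01961, 0.69608, 0.04902, 0.02451, 0.02451, 0.06373, 0.02451, 0.01471 (working shown to 5 dp, full precision carried).
Each pᵢ ln pᵢ term: 0.05882×(-2.83321)=-0.16666, 0.02451×(-3.70868)=-0.09090, 0.01961×(-3.93183)=-0.07709, 0.69608×(-0.36229)=-0.25218, 0.04902×(-3.01553)=-0.14782, 0.02451×(-3.70868)=-0.09090, 0.02451×(-3.70868)=-0.09090, 0.06373×(-2.75317)=-0.17545, 0.02451×(-3.70868)=-0.09090, 0.01471×(-4.21951)=-0.06205.
Sum = -1.24485, so H' = 1.245.

1.245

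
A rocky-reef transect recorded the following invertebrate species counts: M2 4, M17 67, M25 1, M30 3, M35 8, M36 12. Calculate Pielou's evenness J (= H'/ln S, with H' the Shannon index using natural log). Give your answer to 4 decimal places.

Total N = 4+67+1+3+8+12 = 95, so the proportions are 0.042105, 0.705263, 0.010526, 0.031579, 0.084211, 0.126316 (working shown to 6 dp, full precision carried).
H' = −Σ pᵢ ln pᵢ = −((-0.133372) + (-0.246267) + (-0.047936) + (-0.109114) + (-0.208374) + (-0.261344)) = 1.006405.
With S = 6 species, ln S = 1.791759, so J = 1.006405/1.791759 = 0.561685, i.e. 0.5617 to 4 decimal places.

0.5617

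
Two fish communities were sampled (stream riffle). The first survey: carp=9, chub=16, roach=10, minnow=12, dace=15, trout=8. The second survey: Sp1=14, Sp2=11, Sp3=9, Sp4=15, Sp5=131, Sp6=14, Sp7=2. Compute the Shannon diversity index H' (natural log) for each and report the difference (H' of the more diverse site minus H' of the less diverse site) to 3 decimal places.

The first survey: N=70, proportions 0.1285714, 0.2285714, 0.1428571, 0.1714286, 0.2142857, 0.1142857, giving H' = 1.7593887 (working shown to 7 dp, full precision carried).
The second survey: N=196, proportions 0.0714286, 0.0561224, 0.0459184, 0.0765306, 0.6683673, 0.0714286, 0.0102041, giving H' = 1.1928934.
Difference = |1.7593887 − 1.1928934| = 0.5664953, i.e. 0.566 to 3 decimal places.

0.566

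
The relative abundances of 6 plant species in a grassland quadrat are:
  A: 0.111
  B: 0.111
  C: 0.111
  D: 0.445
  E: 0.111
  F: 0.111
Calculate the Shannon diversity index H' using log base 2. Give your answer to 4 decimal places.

2.2799

Each pᵢ log₂ pᵢ term (working shown to 6 dp, full precision carried): 0.111×(-3.171368)=-0.352022, 0.111×(-3.171368)=-0.352022, 0.111×(-3.171368)=-0.352022, 0.445×(-1.168123)=-0.519815, 0.111×(-3.171368)=-0.352022, 0.111×(-3.171368)=-0.352022.
Sum = -2.279924, so H' = 2.2799.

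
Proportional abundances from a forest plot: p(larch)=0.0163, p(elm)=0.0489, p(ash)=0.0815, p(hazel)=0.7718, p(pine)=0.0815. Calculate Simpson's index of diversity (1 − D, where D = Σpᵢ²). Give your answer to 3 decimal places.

D = 0.0163² + 0.0489² + 0.0815² + 0.7718² + 0.0815² = 0.00027 + 0.00239 + 0.00664 + 0.59568 + 0.00664 = 0.61162 (working shown to 5 dp, full precision carried).
So 1 − D = 0.38838, i.e. 0.388 to 3 decimal places.

0.388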